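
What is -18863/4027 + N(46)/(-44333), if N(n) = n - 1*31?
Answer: -836313784/178528991 ≈ -4.6845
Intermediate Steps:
N(n) = -31 + n (N(n) = n - 31 = -31 + n)
-18863/4027 + N(46)/(-44333) = -18863/4027 + (-31 + 46)/(-44333) = -18863*1/4027 + 15*(-1/44333) = -18863/4027 - 15/44333 = -836313784/178528991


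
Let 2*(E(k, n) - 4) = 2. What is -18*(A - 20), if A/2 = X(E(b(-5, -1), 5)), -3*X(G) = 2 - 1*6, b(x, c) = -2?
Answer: 312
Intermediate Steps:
E(k, n) = 5 (E(k, n) = 4 + (½)*2 = 4 + 1 = 5)
X(G) = 4/3 (X(G) = -(2 - 1*6)/3 = -(2 - 6)/3 = -⅓*(-4) = 4/3)
A = 8/3 (A = 2*(4/3) = 8/3 ≈ 2.6667)
-18*(A - 20) = -18*(8/3 - 20) = -18*(-52/3) = 312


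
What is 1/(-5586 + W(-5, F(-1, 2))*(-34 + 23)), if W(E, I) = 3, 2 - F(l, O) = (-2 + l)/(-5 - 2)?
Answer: -1/5619 ≈ -0.00017797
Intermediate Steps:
F(l, O) = 12/7 + l/7 (F(l, O) = 2 - (-2 + l)/(-5 - 2) = 2 - (-2 + l)/(-7) = 2 - (-2 + l)*(-1)/7 = 2 - (2/7 - l/7) = 2 + (-2/7 + l/7) = 12/7 + l/7)
1/(-5586 + W(-5, F(-1, 2))*(-34 + 23)) = 1/(-5586 + 3*(-34 + 23)) = 1/(-5586 + 3*(-11)) = 1/(-5586 - 33) = 1/(-5619) = -1/5619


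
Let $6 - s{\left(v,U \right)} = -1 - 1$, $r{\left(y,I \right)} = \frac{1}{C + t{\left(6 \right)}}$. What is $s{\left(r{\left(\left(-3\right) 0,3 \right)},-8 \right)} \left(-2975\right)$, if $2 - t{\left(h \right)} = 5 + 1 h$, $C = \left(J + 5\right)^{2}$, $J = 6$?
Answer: $-23800$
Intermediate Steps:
$C = 121$ ($C = \left(6 + 5\right)^{2} = 11^{2} = 121$)
$t{\left(h \right)} = -3 - h$ ($t{\left(h \right)} = 2 - \left(5 + 1 h\right) = 2 - \left(5 + h\right) = -3 - h$)
$r{\left(y,I \right)} = \frac{1}{112}$ ($r{\left(y,I \right)} = \frac{1}{121 - 9} = \frac{1}{112}$)
$s{\left(v,U \right)} = 8$ ($s{\left(v,U \right)} = 6 - \left(-1 - 1\right) = 6 - -2 = 6 + 2 = 8$)
$s{\left(r{\left(\left(-3\right) 0,3 \right)},-8 \right)} \left(-2975\right) = 8 \left(-2975\right) = -23800$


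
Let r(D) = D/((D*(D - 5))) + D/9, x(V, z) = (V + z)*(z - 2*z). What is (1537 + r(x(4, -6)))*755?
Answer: 59128580/51 ≈ 1.1594e+6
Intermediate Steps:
x(V, z) = -z*(V + z) (x(V, z) = (V + z)*(-z) = -z*(V + z))
r(D) = 1/(-5 + D) + D/9 (r(D) = D/((D*(-5 + D))) + D*(⅑) = D*(1/(D*(-5 + D))) + D/9 = 1/(-5 + D) + D/9)
(1537 + r(x(4, -6)))*755 = (1537 + (9 + (-1*(-6)*(4 - 6))² - (-5)*(-6)*(4 - 6))/(9*(-5 - 1*(-6)*(4 - 6))))*755 = (1537 + (9 + (-1*(-6)*(-2))² - (-5)*(-6)*(-2))/(9*(-5 - 1*(-6)*(-2))))*755 = (1537 + (9 + (-12)² - 5*(-12))/(9*(-5 - 12)))*755 = (1537 + (⅑)*(9 + 144 + 60)/(-17))*755 = (1537 + (⅑)*(-1/17)*213)*755 = (1537 - 71/51)*755 = (78316/51)*755 = 59128580/51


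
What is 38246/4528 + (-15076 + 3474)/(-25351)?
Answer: 511054101/57394664 ≈ 8.9042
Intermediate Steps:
38246/4528 + (-15076 + 3474)/(-25351) = 38246*(1/4528) - 11602*(-1/25351) = 19123/2264 + 11602/25351 = 511054101/57394664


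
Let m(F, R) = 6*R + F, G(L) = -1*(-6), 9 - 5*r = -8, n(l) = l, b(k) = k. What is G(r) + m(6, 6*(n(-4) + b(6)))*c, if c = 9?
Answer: 708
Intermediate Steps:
r = 17/5 (r = 9/5 - 1/5*(-8) = 9/5 + 8/5 = 17/5 ≈ 3.4000)
G(L) = 6
m(F, R) = F + 6*R
G(r) + m(6, 6*(n(-4) + b(6)))*c = 6 + (6 + 6*(6*(-4 + 6)))*9 = 6 + (6 + 6*(6*2))*9 = 6 + (6 + 6*12)*9 = 6 + (6 + 72)*9 = 6 + 78*9 = 6 + 702 = 708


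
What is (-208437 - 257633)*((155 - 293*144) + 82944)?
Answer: -19065525490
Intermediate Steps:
(-208437 - 257633)*((155 - 293*144) + 82944) = -466070*((155 - 42192) + 82944) = -466070*(-42037 + 82944) = -466070*40907 = -19065525490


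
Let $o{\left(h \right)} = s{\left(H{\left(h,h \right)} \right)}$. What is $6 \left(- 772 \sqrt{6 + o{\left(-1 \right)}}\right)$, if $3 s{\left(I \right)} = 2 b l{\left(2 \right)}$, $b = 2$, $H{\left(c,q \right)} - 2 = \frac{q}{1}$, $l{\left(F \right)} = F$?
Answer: $- 1544 \sqrt{78} \approx -13636.0$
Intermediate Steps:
$H{\left(c,q \right)} = 2 + q$ ($H{\left(c,q \right)} = 2 + \frac{q}{1} = 2 + q 1 = 2 + q$)
$s{\left(I \right)} = \frac{8}{3}$ ($s{\left(I \right)} = \frac{2 \cdot 2 \cdot 2}{3} = \frac{4 \cdot 2}{3} = \frac{1}{3} \cdot 8 = \frac{8}{3}$)
$o{\left(h \right)} = \frac{8}{3}$
$6 \left(- 772 \sqrt{6 + o{\left(-1 \right)}}\right) = 6 \left(- 772 \sqrt{6 + \frac{8}{3}}\right) = 6 \left(- 772 \sqrt{\frac{26}{3}}\right) = 6 \left(- 772 \frac{\sqrt{78}}{3}\right) = 6 \left(- \frac{772 \sqrt{78}}{3}\right) = - 1544 \sqrt{78}$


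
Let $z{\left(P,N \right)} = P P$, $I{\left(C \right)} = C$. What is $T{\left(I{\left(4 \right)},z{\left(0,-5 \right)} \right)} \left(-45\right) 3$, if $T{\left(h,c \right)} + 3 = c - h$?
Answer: $945$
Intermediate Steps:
$z{\left(P,N \right)} = P^{2}$
$T{\left(h,c \right)} = -3 + c - h$ ($T{\left(h,c \right)} = -3 + \left(c - h\right) = -3 + c - h$)
$T{\left(I{\left(4 \right)},z{\left(0,-5 \right)} \right)} \left(-45\right) 3 = \left(-3 + 0^{2} - 4\right) \left(-45\right) 3 = \left(-3 + 0 - 4\right) \left(-45\right) 3 = \left(-7\right) \left(-45\right) 3 = 315 \cdot 3 = 945$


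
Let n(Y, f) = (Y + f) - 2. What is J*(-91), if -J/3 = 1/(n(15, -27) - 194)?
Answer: -21/16 ≈ -1.3125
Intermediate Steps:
n(Y, f) = -2 + Y + f
J = 3/208 (J = -3/((-2 + 15 - 27) - 194) = -3/(-14 - 194) = -3/(-208) = -3*(-1/208) = 3/208 ≈ 0.014423)
J*(-91) = (3/208)*(-91) = -21/16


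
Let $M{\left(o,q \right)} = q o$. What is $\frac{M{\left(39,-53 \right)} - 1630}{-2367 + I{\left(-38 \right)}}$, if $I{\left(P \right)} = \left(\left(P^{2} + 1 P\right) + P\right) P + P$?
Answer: $\frac{3697}{54389} \approx 0.067973$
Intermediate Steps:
$I{\left(P \right)} = P + P \left(P^{2} + 2 P\right)$ ($I{\left(P \right)} = \left(\left(P^{2} + P\right) + P\right) P + P = \left(\left(P + P^{2}\right) + P\right) P + P = \left(P^{2} + 2 P\right) P + P = P \left(P^{2} + 2 P\right) + P = P + P \left(P^{2} + 2 P\right)$)
$M{\left(o,q \right)} = o q$
$\frac{M{\left(39,-53 \right)} - 1630}{-2367 + I{\left(-38 \right)}} = \frac{39 \left(-53\right) - 1630}{-2367 - 38 \left(1 + \left(-38\right)^{2} + 2 \left(-38\right)\right)} = \frac{-2067 - 1630}{-2367 - 38 \left(1 + 1444 - 76\right)} = - \frac{3697}{-2367 - 52022} = - \frac{3697}{-54389} = \left(-3697\right) \left(- \frac{1}{54389}\right) = \frac{3697}{54389}$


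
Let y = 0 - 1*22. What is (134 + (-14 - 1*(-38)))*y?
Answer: -3476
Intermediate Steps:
y = -22 (y = 0 - 22 = -22)
(134 + (-14 - 1*(-38)))*y = (134 + (-14 - 1*(-38)))*(-22) = (134 + (-14 + 38))*(-22) = (134 + 24)*(-22) = 158*(-22) = -3476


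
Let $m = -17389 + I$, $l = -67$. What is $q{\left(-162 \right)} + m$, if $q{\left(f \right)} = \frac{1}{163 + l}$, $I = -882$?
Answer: $- \frac{1754015}{96} \approx -18271.0$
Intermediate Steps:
$q{\left(f \right)} = \frac{1}{96}$ ($q{\left(f \right)} = \frac{1}{163 - 67} = \frac{1}{96}$)
$m = -18271$ ($m = -17389 - 882 = -18271$)
$q{\left(-162 \right)} + m = \frac{1}{96} - 18271 = - \frac{1754015}{96}$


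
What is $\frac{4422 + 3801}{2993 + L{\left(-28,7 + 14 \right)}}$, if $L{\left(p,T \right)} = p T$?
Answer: $\frac{8223}{2405} \approx 3.4191$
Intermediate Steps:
$L{\left(p,T \right)} = T p$
$\frac{4422 + 3801}{2993 + L{\left(-28,7 + 14 \right)}} = \frac{4422 + 3801}{2993 + \left(7 + 14\right) \left(-28\right)} = \frac{8223}{2993 + 21 \left(-28\right)} = \frac{8223}{2993 - 588} = \frac{8223}{2405}$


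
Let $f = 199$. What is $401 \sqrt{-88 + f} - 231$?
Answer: $-231 + 401 \sqrt{111} \approx 3993.8$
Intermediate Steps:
$401 \sqrt{-88 + f} - 231 = 401 \sqrt{-88 + 199} - 231 = 401 \sqrt{111} - 231 = -231 + 401 \sqrt{111}$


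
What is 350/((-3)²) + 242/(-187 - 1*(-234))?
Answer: 18628/423 ≈ 44.038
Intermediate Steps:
350/((-3)²) + 242/(-187 - 1*(-234)) = 350/9 + 242/(-187 + 234) = 350*(⅑) + 242/47 = 350/9 + 242*(1/47) = 350/9 + 242/47 = 18628/423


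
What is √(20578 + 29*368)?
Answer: 125*√2 ≈ 176.78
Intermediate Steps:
√(20578 + 29*368) = √(20578 + 10672) = √31250 = 125*√2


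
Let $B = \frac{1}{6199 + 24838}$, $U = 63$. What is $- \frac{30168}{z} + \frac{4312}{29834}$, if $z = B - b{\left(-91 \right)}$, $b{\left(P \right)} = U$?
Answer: $\frac{997954572968}{2083404115} \approx 479.0$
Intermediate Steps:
$b{\left(P \right)} = 63$
$B = \frac{1}{31037} \approx 3.222 \cdot 10^{-5}$
$z = - \frac{1955330}{31037}$ ($z = \frac{1}{31037} - 63 = - \frac{1955330}{31037} \approx -63.0$)
$- \frac{30168}{z} + \frac{4312}{29834} = - \frac{30168}{- \frac{1955330}{31037}} + \frac{4312}{29834} = \left(-30168\right) \left(- \frac{31037}{1955330}\right) + 4312 \cdot \frac{1}{29834} = \frac{468162108}{977665} + \frac{308}{2131} = \frac{997954572968}{2083404115}$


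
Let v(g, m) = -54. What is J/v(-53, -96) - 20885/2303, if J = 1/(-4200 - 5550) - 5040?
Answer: 102173469803/1212529500 ≈ 84.265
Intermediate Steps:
J = -49140001/9750 (J = 1/(-9750) - 5040 = -1/9750 - 5040 = -49140001/9750 ≈ -5040.0)
J/v(-53, -96) - 20885/2303 = -49140001/9750/(-54) - 20885/2303 = -49140001/9750*(-1/54) - 20885*1/2303 = 49140001/526500 - 20885/2303 = 102173469803/1212529500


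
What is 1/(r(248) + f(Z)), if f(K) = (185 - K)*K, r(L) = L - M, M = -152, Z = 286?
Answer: -1/28486 ≈ -3.5105e-5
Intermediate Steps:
r(L) = 152 + L (r(L) = L - 1*(-152) = L + 152 = 152 + L)
f(K) = K*(185 - K)
1/(r(248) + f(Z)) = 1/((152 + 248) + 286*(185 - 1*286)) = 1/(400 + 286*(185 - 286)) = 1/(400 + 286*(-101)) = 1/(400 - 28886) = 1/(-28486) = -1/28486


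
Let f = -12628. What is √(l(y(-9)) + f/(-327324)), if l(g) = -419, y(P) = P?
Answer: 16*I*√10958971182/81831 ≈ 20.469*I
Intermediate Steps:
√(l(y(-9)) + f/(-327324)) = √(-419 - 12628/(-327324)) = √(-419 - 12628*(-1/327324)) = √(-419 + 3157/81831) = √(-34284032/81831) = 16*I*√10958971182/81831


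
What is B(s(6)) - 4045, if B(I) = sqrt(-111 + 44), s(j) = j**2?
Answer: -4045 + I*sqrt(67) ≈ -4045.0 + 8.1853*I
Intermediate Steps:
B(I) = I*sqrt(67) (B(I) = sqrt(-67) = I*sqrt(67))
B(s(6)) - 4045 = I*sqrt(67) - 4045 = -4045 + I*sqrt(67)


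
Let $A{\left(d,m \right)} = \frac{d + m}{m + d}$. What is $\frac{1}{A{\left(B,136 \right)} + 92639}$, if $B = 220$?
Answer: $\frac{1}{92640} \approx 1.0794 \cdot 10^{-5}$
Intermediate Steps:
$A{\left(d,m \right)} = 1$ ($A{\left(d,m \right)} = \frac{d + m}{d + m} = 1$)
$\frac{1}{A{\left(B,136 \right)} + 92639} = \frac{1}{1 + 92639} = \frac{1}{92640}$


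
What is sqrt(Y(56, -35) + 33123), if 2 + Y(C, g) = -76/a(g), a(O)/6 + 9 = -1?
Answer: sqrt(7452510)/15 ≈ 182.00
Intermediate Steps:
a(O) = -60 (a(O) = -54 + 6*(-1) = -54 - 6 = -60)
Y(C, g) = -11/15 (Y(C, g) = -2 - 76/(-60) = -2 - 76*(-1/60) = -2 + 19/15 = -11/15)
sqrt(Y(56, -35) + 33123) = sqrt(-11/15 + 33123) = sqrt(496834/15) = sqrt(7452510)/15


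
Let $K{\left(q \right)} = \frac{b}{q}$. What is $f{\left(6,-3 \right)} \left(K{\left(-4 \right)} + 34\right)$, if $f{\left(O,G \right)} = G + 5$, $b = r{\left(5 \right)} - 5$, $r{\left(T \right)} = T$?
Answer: $68$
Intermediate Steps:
$b = 0$ ($b = 5 - 5 = 0$)
$K{\left(q \right)} = 0$ ($K{\left(q \right)} = \frac{0}{q} = 0$)
$f{\left(O,G \right)} = 5 + G$
$f{\left(6,-3 \right)} \left(K{\left(-4 \right)} + 34\right) = \left(5 - 3\right) \left(0 + 34\right) = 2 \cdot 34 = 68$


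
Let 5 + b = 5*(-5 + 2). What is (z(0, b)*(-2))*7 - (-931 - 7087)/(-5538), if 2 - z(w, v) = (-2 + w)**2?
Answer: 73523/2769 ≈ 26.552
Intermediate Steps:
b = -20 (b = -5 + 5*(-5 + 2) = -5 + 5*(-3) = -5 - 15 = -20)
z(w, v) = 2 - (-2 + w)**2
(z(0, b)*(-2))*7 - (-931 - 7087)/(-5538) = ((2 - (-2 + 0)**2)*(-2))*7 - (-931 - 7087)/(-5538) = ((2 - 1*(-2)**2)*(-2))*7 - (-8018)*(-1)/5538 = ((2 - 1*4)*(-2))*7 - 1*4009/2769 = ((2 - 4)*(-2))*7 - 4009/2769 = -2*(-2)*7 - 4009/2769 = 4*7 - 4009/2769 = 28 - 4009/2769 = 73523/2769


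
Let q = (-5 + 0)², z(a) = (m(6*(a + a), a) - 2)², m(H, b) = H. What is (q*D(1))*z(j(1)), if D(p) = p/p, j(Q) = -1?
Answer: 4900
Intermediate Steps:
z(a) = (-2 + 12*a)² (z(a) = (6*(a + a) - 2)² = (6*(2*a) - 2)² = (12*a - 2)² = (-2 + 12*a)²)
D(p) = 1
q = 25 (q = (-5)² = 25)
(q*D(1))*z(j(1)) = (25*1)*(4*(-1 + 6*(-1))²) = 25*(4*(-1 - 6)²) = 25*(4*(-7)²) = 25*(4*49) = 25*196 = 4900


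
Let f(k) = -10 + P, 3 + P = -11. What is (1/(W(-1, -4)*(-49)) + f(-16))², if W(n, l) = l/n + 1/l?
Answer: 311310736/540225 ≈ 576.26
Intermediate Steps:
P = -14 (P = -3 - 11 = -14)
W(n, l) = 1/l + l/n (W(n, l) = l/n + 1/l = 1/l + l/n)
f(k) = -24 (f(k) = -10 - 14 = -24)
(1/(W(-1, -4)*(-49)) + f(-16))² = (1/((1/(-4) - 4/(-1))*(-49)) - 24)² = (1/((-¼ - 4*(-1))*(-49)) - 24)² = (1/((-¼ + 4)*(-49)) - 24)² = (1/((15/4)*(-49)) - 24)² = (1/(-735/4) - 24)² = (-4/735 - 24)² = (-17644/735)² = 311310736/540225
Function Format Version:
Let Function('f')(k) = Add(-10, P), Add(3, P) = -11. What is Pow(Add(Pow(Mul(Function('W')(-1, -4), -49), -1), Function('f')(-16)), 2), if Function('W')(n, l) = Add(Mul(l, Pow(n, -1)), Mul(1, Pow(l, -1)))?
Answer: Rational(311310736, 540225) ≈ 576.26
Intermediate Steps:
P = -14 (P = Add(-3, -11) = -14)
Function('W')(n, l) = Add(Pow(l, -1), Mul(l, Pow(n, -1))) (Function('W')(n, l) = Add(Mul(l, Pow(n, -1)), Pow(l, -1)) = Add(Pow(l, -1), Mul(l, Pow(n, -1))))
Function('f')(k) = -24 (Function('f')(k) = Add(-10, -14) = -24)
Pow(Add(Pow(Mul(Function('W')(-1, -4), -49), -1), Function('f')(-16)), 2) = Pow(Add(Pow(Mul(Add(Pow(-4, -1), Mul(-4, Pow(-1, -1))), -49), -1), -24), 2) = Pow(Add(Pow(Mul(Add(Rational(-1, 4), Mul(-4, -1)), -49), -1), -24), 2) = Pow(Add(Pow(Mul(Add(Rational(-1, 4), 4), -49), -1), -24), 2) = Pow(Add(Pow(Mul(Rational(15, 4), -49), -1), -24), 2) = Pow(Add(Pow(Rational(-735, 4), -1), -24), 2) = Pow(Add(Rational(-4, 735), -24), 2) = Pow(Rational(-17644, 735), 2) = Rational(311310736, 540225)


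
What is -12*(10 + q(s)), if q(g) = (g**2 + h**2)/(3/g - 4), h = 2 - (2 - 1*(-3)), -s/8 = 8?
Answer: 3121560/259 ≈ 12052.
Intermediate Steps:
s = -64 (s = -8*8 = -64)
h = -3 (h = 2 - (2 + 3) = 2 - 1*5 = 2 - 5 = -3)
q(g) = (9 + g**2)/(-4 + 3/g) (q(g) = (g**2 + (-3)**2)/(3/g - 4) = (g**2 + 9)/(-4 + 3/g) = (9 + g**2)/(-4 + 3/g))
-12*(10 + q(s)) = -12*(10 - 1*(-64)*(9 + (-64)**2)/(-3 + 4*(-64))) = -12*(10 - 1*(-64)*(9 + 4096)/(-3 - 256)) = -12*(10 - 1*(-64)*4105/(-259)) = -12*(10 - 1*(-64)*(-1/259)*4105) = -12*(10 - 262720/259) = -12*(-260130/259) = 3121560/259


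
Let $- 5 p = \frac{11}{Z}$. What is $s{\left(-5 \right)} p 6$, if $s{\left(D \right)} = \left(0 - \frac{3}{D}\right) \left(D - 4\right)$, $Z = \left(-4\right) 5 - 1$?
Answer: $- \frac{594}{175} \approx -3.3943$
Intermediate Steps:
$Z = -21$ ($Z = -20 - 1 = -21$)
$p = \frac{11}{105}$ ($p = - \frac{11 \frac{1}{-21}}{5} = - \frac{11 \left(- \frac{1}{21}\right)}{5} = \left(- \frac{1}{5}\right) \left(- \frac{11}{21}\right) = \frac{11}{105} \approx 0.10476$)
$s{\left(D \right)} = - \frac{3 \left(-4 + D\right)}{D}$ ($s{\left(D \right)} = - \frac{3}{D} \left(-4 + D\right) = - \frac{3 \left(-4 + D\right)}{D}$)
$s{\left(-5 \right)} p 6 = \left(-3 + \frac{12}{-5}\right) \frac{11}{105} \cdot 6 = \left(-3 + 12 \left(- \frac{1}{5}\right)\right) \frac{11}{105} \cdot 6 = \left(-3 - \frac{12}{5}\right) \frac{11}{105} \cdot 6 = \left(- \frac{27}{5}\right) \frac{11}{105} \cdot 6 = \left(- \frac{99}{175}\right) 6 = - \frac{594}{175}$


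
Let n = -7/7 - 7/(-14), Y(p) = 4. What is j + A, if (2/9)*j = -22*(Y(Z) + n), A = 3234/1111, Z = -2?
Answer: -69405/202 ≈ -343.59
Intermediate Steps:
n = -½ (n = -7*⅐ - 7*(-1/14) = -1 + ½ = -½ ≈ -0.50000)
A = 294/101 (A = 3234*(1/1111) = 294/101 ≈ 2.9109)
j = -693/2 (j = 9*(-22*(4 - ½))/2 = 9*(-22*7/2)/2 = (9/2)*(-77) = -693/2 ≈ -346.50)
j + A = -693/2 + 294/101 = -69405/202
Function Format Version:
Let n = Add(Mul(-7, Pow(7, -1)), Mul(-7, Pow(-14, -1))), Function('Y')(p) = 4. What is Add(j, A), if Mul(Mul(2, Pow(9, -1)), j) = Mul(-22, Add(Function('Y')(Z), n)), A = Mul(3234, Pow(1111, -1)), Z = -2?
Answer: Rational(-69405, 202) ≈ -343.59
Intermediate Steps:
n = Rational(-1, 2) (n = Add(Mul(-7, Rational(1, 7)), Mul(-7, Rational(-1, 14))) = Add(-1, Rational(1, 2)) = Rational(-1, 2) ≈ -0.50000)
A = Rational(294, 101) (A = Mul(3234, Rational(1, 1111)) = Rational(294, 101) ≈ 2.9109)
j = Rational(-693, 2) (j = Mul(Rational(9, 2), Mul(-22, Add(4, Rational(-1, 2)))) = Mul(Rational(9, 2), Mul(-22, Rational(7, 2))) = Mul(Rational(9, 2), -77) = Rational(-693, 2) ≈ -346.50)
Add(j, A) = Add(Rational(-693, 2), Rational(294, 101)) = Rational(-69405, 202)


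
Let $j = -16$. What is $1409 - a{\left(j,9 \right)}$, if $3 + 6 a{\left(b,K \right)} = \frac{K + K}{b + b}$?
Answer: $\frac{45107}{32} \approx 1409.6$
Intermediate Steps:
$a{\left(b,K \right)} = - \frac{1}{2} + \frac{K}{6 b}$ ($a{\left(b,K \right)} = - \frac{1}{2} + \frac{\left(K + K\right) \frac{1}{b + b}}{6} = - \frac{1}{2} + \frac{2 K \frac{1}{2 b}}{6} = - \frac{1}{2} + \frac{K \frac{1}{b}}{6} = - \frac{1}{2} + \frac{K}{6 b}$)
$1409 - a{\left(j,9 \right)} = 1409 - \frac{9 - -48}{6 \left(-16\right)} = 1409 - \frac{1}{6} \left(- \frac{1}{16}\right) \left(9 + 48\right) = 1409 - \frac{1}{6} \left(- \frac{1}{16}\right) 57 = 1409 - - \frac{19}{32} = 1409 + \frac{19}{32} = \frac{45107}{32}$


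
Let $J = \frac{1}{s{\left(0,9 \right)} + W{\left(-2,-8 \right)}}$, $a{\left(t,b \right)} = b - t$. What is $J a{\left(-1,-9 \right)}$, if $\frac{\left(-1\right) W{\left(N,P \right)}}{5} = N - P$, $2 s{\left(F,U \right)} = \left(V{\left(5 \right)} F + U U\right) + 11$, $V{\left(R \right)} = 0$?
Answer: $- \frac{1}{2} \approx -0.5$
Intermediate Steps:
$s{\left(F,U \right)} = \frac{11}{2} + \frac{U^{2}}{2}$ ($s{\left(F,U \right)} = \frac{\left(0 F + U U\right) + 11}{2} = \frac{\left(0 + U^{2}\right) + 11}{2} = \frac{U^{2} + 11}{2} = \frac{11 + U^{2}}{2} = \frac{11}{2} + \frac{U^{2}}{2}$)
$W{\left(N,P \right)} = - 5 N + 5 P$ ($W{\left(N,P \right)} = - 5 \left(N - P\right) = - 5 N + 5 P$)
$J = \frac{1}{16}$ ($J = \frac{1}{\left(\frac{11}{2} + \frac{9^{2}}{2}\right) + \left(\left(-5\right) \left(-2\right) + 5 \left(-8\right)\right)} = \frac{1}{\left(\frac{11}{2} + \frac{1}{2} \cdot 81\right) + \left(10 - 40\right)} = \frac{1}{\left(\frac{11}{2} + \frac{81}{2}\right) - 30} = \frac{1}{46 - 30} = \frac{1}{16} \approx 0.0625$)
$J a{\left(-1,-9 \right)} = \frac{-9 - -1}{16} = \frac{-9 + 1}{16} = \frac{1}{16} \left(-8\right) = - \frac{1}{2}$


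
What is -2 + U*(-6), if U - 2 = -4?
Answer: 10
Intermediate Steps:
U = -2 (U = 2 - 4 = -2)
-2 + U*(-6) = -2 - 2*(-6) = -2 + 12 = 10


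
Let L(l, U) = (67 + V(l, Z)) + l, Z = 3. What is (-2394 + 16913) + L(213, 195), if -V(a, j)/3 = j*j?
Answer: 14772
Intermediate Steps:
V(a, j) = -3*j**2 (V(a, j) = -3*j*j = -3*j**2)
L(l, U) = 40 + l (L(l, U) = (67 - 3*3**2) + l = (67 - 3*9) + l = (67 - 27) + l = 40 + l)
(-2394 + 16913) + L(213, 195) = (-2394 + 16913) + (40 + 213) = 14519 + 253 = 14772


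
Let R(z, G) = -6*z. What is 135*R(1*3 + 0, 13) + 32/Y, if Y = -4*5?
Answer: -12158/5 ≈ -2431.6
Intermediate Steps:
Y = -20
135*R(1*3 + 0, 13) + 32/Y = 135*(-6*(1*3 + 0)) + 32/(-20) = 135*(-6*(3 + 0)) + 32*(-1/20) = 135*(-6*3) - 8/5 = 135*(-18) - 8/5 = -2430 - 8/5 = -12158/5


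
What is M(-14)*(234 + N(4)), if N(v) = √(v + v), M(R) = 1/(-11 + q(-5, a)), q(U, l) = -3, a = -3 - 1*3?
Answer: -117/7 - √2/7 ≈ -16.916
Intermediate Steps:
a = -6 (a = -3 - 3 = -6)
M(R) = -1/14 (M(R) = 1/(-11 - 3) = 1/(-14) = -1/14)
N(v) = √2*√v (N(v) = √(2*v) = √2*√v)
M(-14)*(234 + N(4)) = -(234 + √2*√4)/14 = -(234 + √2*2)/14 = -(234 + 2*√2)/14 = -117/7 - √2/7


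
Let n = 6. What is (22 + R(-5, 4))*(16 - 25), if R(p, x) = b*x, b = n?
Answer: -414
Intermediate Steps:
b = 6
R(p, x) = 6*x
(22 + R(-5, 4))*(16 - 25) = (22 + 6*4)*(16 - 25) = (22 + 24)*(-9) = 46*(-9) = -414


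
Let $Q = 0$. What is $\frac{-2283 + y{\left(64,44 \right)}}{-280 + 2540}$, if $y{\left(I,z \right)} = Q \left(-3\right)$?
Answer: $- \frac{2283}{2260} \approx -1.0102$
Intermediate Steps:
$y{\left(I,z \right)} = 0$ ($y{\left(I,z \right)} = 0 \left(-3\right) = 0$)
$\frac{-2283 + y{\left(64,44 \right)}}{-280 + 2540} = \frac{-2283 + 0}{-280 + 2540} = - \frac{2283}{2260}$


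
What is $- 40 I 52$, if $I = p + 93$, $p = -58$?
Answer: $-72800$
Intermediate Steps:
$I = 35$ ($I = -58 + 93 = 35$)
$- 40 I 52 = \left(-40\right) 35 \cdot 52 = \left(-1400\right) 52 = -72800$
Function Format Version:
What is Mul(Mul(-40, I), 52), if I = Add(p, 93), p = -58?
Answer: -72800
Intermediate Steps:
I = 35 (I = Add(-58, 93) = 35)
Mul(Mul(-40, I), 52) = Mul(Mul(-40, 35), 52) = Mul(-1400, 52) = -72800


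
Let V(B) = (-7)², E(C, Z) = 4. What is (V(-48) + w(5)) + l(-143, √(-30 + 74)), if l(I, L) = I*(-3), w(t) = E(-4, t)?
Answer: 482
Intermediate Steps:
w(t) = 4
l(I, L) = -3*I
V(B) = 49
(V(-48) + w(5)) + l(-143, √(-30 + 74)) = (49 + 4) - 3*(-143) = 53 + 429 = 482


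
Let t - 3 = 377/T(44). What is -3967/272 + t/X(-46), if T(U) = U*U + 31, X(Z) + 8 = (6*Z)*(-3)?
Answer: -1599206341/109679920 ≈ -14.581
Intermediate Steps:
X(Z) = -8 - 18*Z (X(Z) = -8 + (6*Z)*(-3) = -8 - 18*Z)
T(U) = 31 + U² (T(U) = U² + 31 = 31 + U²)
t = 6278/1967 (t = 3 + 377/(31 + 44²) = 3 + 377/(31 + 1936) = 3 + 377/1967 = 6278/1967 ≈ 3.1917)
-3967/272 + t/X(-46) = -3967/272 + 6278/(1967*(-8 - 18*(-46))) = -3967*1/272 + 6278/(1967*(-8 + 828)) = -3967/272 + (6278/1967)/820 = -3967/272 + (6278/1967)*(1/820) = -3967/272 + 3139/806470 = -1599206341/109679920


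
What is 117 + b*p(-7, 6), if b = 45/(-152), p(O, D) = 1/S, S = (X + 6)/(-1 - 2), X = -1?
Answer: 17811/152 ≈ 117.18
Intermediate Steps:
S = -5/3 (S = (-1 + 6)/(-1 - 2) = 5/(-3) = 5*(-1/3) = -5/3 ≈ -1.6667)
p(O, D) = -3/5 (p(O, D) = 1/(-5/3) = -3/5)
b = -45/152 (b = 45*(-1/152) = -45/152 ≈ -0.29605)
117 + b*p(-7, 6) = 117 - 45/152*(-3/5) = 117 + 27/152 = 17811/152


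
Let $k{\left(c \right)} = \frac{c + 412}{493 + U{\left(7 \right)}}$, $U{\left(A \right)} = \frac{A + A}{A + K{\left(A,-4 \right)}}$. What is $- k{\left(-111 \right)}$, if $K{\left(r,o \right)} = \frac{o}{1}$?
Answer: $- \frac{903}{1493} \approx -0.60482$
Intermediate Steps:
$K{\left(r,o \right)} = o$ ($K{\left(r,o \right)} = o 1 = o$)
$U{\left(A \right)} = \frac{2 A}{-4 + A}$ ($U{\left(A \right)} = \frac{A + A}{A - 4} = \frac{2 A}{-4 + A}$)
$k{\left(c \right)} = \frac{1236}{1493} + \frac{3 c}{1493}$ ($k{\left(c \right)} = \frac{c + 412}{493 + 2 \cdot 7 \frac{1}{-4 + 7}} = \frac{412 + c}{493 + 2 \cdot 7 \cdot \frac{1}{3}} = \frac{412 + c}{493 + \frac{14}{3}} = \frac{412 + c}{\frac{1493}{3}} = \left(412 + c\right) \frac{3}{1493} = \frac{1236}{1493} + \frac{3 c}{1493}$)
$- k{\left(-111 \right)} = - (\frac{1236}{1493} + \frac{3}{1493} \left(-111\right)) = - (\frac{1236}{1493} - \frac{333}{1493}) = \left(-1\right) \frac{903}{1493} = - \frac{903}{1493}$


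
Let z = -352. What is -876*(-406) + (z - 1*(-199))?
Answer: 355503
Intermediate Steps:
-876*(-406) + (z - 1*(-199)) = -876*(-406) + (-352 - 1*(-199)) = 355656 + (-352 + 199) = 355656 - 153 = 355503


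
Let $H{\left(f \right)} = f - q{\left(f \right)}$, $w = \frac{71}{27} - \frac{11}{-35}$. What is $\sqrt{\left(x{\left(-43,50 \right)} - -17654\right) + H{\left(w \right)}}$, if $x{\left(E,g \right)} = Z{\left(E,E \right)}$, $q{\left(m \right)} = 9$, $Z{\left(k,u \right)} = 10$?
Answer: $\frac{\sqrt{1752109485}}{315} \approx 132.88$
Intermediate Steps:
$x{\left(E,g \right)} = 10$
$w = \frac{2782}{945}$ ($w = 71 \cdot \frac{1}{27} - - \frac{11}{35} = \frac{71}{27} + \frac{11}{35} = \frac{2782}{945} \approx 2.9439$)
$H{\left(f \right)} = -9 + f$ ($H{\left(f \right)} = f - 9 = -9 + f$)
$\sqrt{\left(x{\left(-43,50 \right)} - -17654\right) + H{\left(w \right)}} = \sqrt{\left(10 - -17654\right) + \left(-9 + \frac{2782}{945}\right)} = \sqrt{\left(10 + 17654\right) - \frac{5723}{945}} = \sqrt{17664 - \frac{5723}{945}} = \sqrt{\frac{16686757}{945}} = \frac{\sqrt{1752109485}}{315}$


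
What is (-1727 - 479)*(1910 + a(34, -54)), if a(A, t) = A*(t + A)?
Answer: -2713380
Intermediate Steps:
a(A, t) = A*(A + t)
(-1727 - 479)*(1910 + a(34, -54)) = (-1727 - 479)*(1910 + 34*(34 - 54)) = -2206*(1910 + 34*(-20)) = -2206*(1910 - 680) = -2206*1230 = -2713380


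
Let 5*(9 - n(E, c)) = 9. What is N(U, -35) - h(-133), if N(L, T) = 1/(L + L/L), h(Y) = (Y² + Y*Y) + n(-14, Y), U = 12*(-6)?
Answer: -12561751/355 ≈ -35385.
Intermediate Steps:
U = -72
n(E, c) = 36/5 (n(E, c) = 9 - ⅕*9 = 9 - 9/5 = 36/5)
h(Y) = 36/5 + 2*Y² (h(Y) = (Y² + Y*Y) + 36/5 = (Y² + Y²) + 36/5 = 2*Y² + 36/5 = 36/5 + 2*Y²)
N(L, T) = 1/(1 + L) (N(L, T) = 1/(L + 1) = 1/(1 + L))
N(U, -35) - h(-133) = 1/(1 - 72) - (36/5 + 2*(-133)²) = 1/(-71) - (36/5 + 2*17689) = -1/71 - (36/5 + 35378) = -1/71 - 1*176926/5 = -1/71 - 176926/5 = -12561751/355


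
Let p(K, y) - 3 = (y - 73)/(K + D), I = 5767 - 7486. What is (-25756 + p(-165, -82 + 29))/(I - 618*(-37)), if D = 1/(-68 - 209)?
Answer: -84073694/69038913 ≈ -1.2178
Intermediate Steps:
D = -1/277 (D = 1/(-277) = -1/277 ≈ -0.0036101)
I = -1719
p(K, y) = 3 + (-73 + y)/(-1/277 + K) (p(K, y) = 3 + (y - 73)/(K - 1/277) = 3 + (-73 + y)/(-1/277 + K))
(-25756 + p(-165, -82 + 29))/(I - 618*(-37)) = (-25756 + (-20224 + 277*(-82 + 29) + 831*(-165))/(-1 + 277*(-165)))/(-1719 - 618*(-37)) = (-25756 + (-20224 + 277*(-53) - 137115)/(-1 - 45705))/(-1719 + 22866) = (-25756 + (-20224 - 14681 - 137115)/(-45706))/21147 = (-25756 - 1/45706*(-172020))*(1/21147) = (-25756 + 86010/22853)*(1/21147) = -588515858/22853*1/21147 = -84073694/69038913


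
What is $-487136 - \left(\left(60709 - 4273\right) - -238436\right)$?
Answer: $-782008$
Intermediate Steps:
$-487136 - \left(\left(60709 - 4273\right) - -238436\right) = -487136 - \left(\left(60709 - 4273\right) + 238436\right) = -487136 - \left(56436 + 238436\right) = -487136 - 294872 = -782008$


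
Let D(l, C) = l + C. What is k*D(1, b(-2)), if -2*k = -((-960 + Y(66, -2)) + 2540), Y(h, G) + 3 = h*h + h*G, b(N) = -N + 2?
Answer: 29005/2 ≈ 14503.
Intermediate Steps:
b(N) = 2 - N
Y(h, G) = -3 + h² + G*h (Y(h, G) = -3 + (h*h + h*G) = -3 + (h² + G*h) = -3 + h² + G*h)
k = 5801/2 (k = -(-1)*((-960 + (-3 + 66² - 2*66)) + 2540)/2 = -(-1)*((-960 + (-3 + 4356 - 132)) + 2540)/2 = -(-1)*((-960 + 4221) + 2540)/2 = -(-1)*(3261 + 2540)/2 = -(-1)*5801/2 = -½*(-5801) = 5801/2 ≈ 2900.5)
D(l, C) = C + l
k*D(1, b(-2)) = 5801*((2 - 1*(-2)) + 1)/2 = 5801*((2 + 2) + 1)/2 = 5801*(4 + 1)/2 = (5801/2)*5 = 29005/2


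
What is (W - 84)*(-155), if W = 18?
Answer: 10230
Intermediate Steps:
(W - 84)*(-155) = (18 - 84)*(-155) = -66*(-155) = 10230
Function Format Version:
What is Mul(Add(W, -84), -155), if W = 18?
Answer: 10230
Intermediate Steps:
Mul(Add(W, -84), -155) = Mul(Add(18, -84), -155) = Mul(-66, -155) = 10230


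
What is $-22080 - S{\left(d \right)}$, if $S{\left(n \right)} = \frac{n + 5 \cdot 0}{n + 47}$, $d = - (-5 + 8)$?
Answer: $- \frac{971517}{44} \approx -22080.0$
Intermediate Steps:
$d = -3$ ($d = \left(-1\right) 3 = -3$)
$S{\left(n \right)} = \frac{n}{47 + n}$ ($S{\left(n \right)} = \frac{n + 0}{47 + n} = \frac{n}{47 + n}$)
$-22080 - S{\left(d \right)} = -22080 - - \frac{3}{47 - 3} = -22080 - - \frac{3}{44} = -22080 + \frac{3}{44} = - \frac{971517}{44}$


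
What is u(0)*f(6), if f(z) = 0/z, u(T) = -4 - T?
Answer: 0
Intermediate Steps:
f(z) = 0
u(0)*f(6) = (-4 - 1*0)*0 = (-4 + 0)*0 = -4*0 = 0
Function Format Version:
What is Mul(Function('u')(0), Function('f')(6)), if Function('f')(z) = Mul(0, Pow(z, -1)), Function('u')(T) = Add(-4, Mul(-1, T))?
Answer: 0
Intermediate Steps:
Function('f')(z) = 0
Mul(Function('u')(0), Function('f')(6)) = Mul(Add(-4, Mul(-1, 0)), 0) = Mul(Add(-4, 0), 0) = Mul(-4, 0) = 0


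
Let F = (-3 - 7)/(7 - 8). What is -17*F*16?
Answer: -2720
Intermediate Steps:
F = 10 (F = -10/(-1) = -10*(-1) = 10)
-17*F*16 = -17*10*16 = -170*16 = -2720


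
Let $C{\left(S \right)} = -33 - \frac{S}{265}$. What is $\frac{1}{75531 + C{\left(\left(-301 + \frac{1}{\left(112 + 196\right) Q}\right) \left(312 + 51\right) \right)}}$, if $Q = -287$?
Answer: $\frac{2129540}{161654048421} \approx 1.3173 \cdot 10^{-5}$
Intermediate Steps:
$C{\left(S \right)} = -33 - \frac{S}{265}$ ($C{\left(S \right)} = -33 - S \frac{1}{265} = -33 - \frac{S}{265}$)
$\frac{1}{75531 + C{\left(\left(-301 + \frac{1}{\left(112 + 196\right) Q}\right) \left(312 + 51\right) \right)}} = \frac{1}{75531 - \left(33 + \frac{\left(-301 + \frac{1}{\left(112 + 196\right) \left(-287\right)}\right) \left(312 + 51\right)}{265}\right)} = \frac{1}{75531 - \left(33 + \frac{\left(-301 + \frac{1}{308} \left(- \frac{1}{287}\right)\right) 363}{265}\right)} = \frac{1}{75531 - \left(33 + \frac{\left(-301 - \frac{1}{88396}\right) 363}{265}\right)} = \frac{1}{75531 - \left(33 + \frac{\left(- \frac{26607197}{88396}\right) 363}{265}\right)} = \frac{1}{75531 - - \frac{807762681}{2129540}} = \frac{1}{75531 + \left(-33 + \frac{878037501}{2129540}\right)} = \frac{1}{75531 + \frac{807762681}{2129540}} = \frac{1}{\frac{161654048421}{2129540}} = \frac{2129540}{161654048421}$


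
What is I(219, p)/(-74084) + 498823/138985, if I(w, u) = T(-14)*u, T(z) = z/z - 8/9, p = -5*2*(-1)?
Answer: 166295919169/46334541330 ≈ 3.5890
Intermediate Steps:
p = 10 (p = -10*(-1) = 10)
T(z) = 1/9 (T(z) = 1 - 8*1/9 = 1 - 8/9 = 1/9)
I(w, u) = u/9
I(219, p)/(-74084) + 498823/138985 = ((1/9)*10)/(-74084) + 498823/138985 = (10/9)*(-1/74084) + 498823*(1/138985) = -5/333378 + 498823/138985 = 166295919169/46334541330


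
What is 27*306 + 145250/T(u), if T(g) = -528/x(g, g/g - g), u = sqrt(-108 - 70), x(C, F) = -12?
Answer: 254389/22 ≈ 11563.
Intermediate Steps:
u = I*sqrt(178) (u = sqrt(-178) = I*sqrt(178) ≈ 13.342*I)
T(g) = 44 (T(g) = -528/(-12) = -528*(-1/12) = 44)
27*306 + 145250/T(u) = 27*306 + 145250/44 = 8262 + 145250*(1/44) = 8262 + 72625/22 = 254389/22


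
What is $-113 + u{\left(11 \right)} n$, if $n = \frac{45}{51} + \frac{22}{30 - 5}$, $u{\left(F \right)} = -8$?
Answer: $- \frac{54017}{425} \approx -127.1$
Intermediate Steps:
$n = \frac{749}{425}$ ($n = 45 \cdot \frac{1}{51} + \frac{22}{30 - 5} = \frac{15}{17} + \frac{22}{25} = \frac{749}{425} \approx 1.7624$)
$-113 + u{\left(11 \right)} n = -113 - \frac{5992}{425} = - \frac{54017}{425}$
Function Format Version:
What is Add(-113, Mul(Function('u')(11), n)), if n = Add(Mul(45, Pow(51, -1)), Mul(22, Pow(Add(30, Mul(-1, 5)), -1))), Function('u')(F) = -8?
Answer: Rational(-54017, 425) ≈ -127.10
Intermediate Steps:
n = Rational(749, 425) (n = Add(Mul(45, Rational(1, 51)), Mul(22, Pow(Add(30, -5), -1))) = Add(Rational(15, 17), Mul(22, Pow(25, -1))) = Add(Rational(15, 17), Mul(22, Rational(1, 25))) = Add(Rational(15, 17), Rational(22, 25)) = Rational(749, 425) ≈ 1.7624)
Add(-113, Mul(Function('u')(11), n)) = Add(-113, Mul(-8, Rational(749, 425))) = Add(-113, Rational(-5992, 425)) = Rational(-54017, 425)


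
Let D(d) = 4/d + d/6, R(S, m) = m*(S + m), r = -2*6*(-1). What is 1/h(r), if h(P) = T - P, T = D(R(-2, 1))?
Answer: -6/97 ≈ -0.061856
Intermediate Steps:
r = 12 (r = -12*(-1) = 12)
D(d) = 4/d + d/6 (D(d) = 4/d + d*(⅙) = 4/d + d/6)
T = -25/6 (T = 4/((1*(-2 + 1))) + (1*(-2 + 1))/6 = 4/((1*(-1))) + (1*(-1))/6 = 4/(-1) + (⅙)*(-1) = 4*(-1) - ⅙ = -4 - ⅙ = -25/6 ≈ -4.1667)
h(P) = -25/6 - P
1/h(r) = 1/(-25/6 - 1*12) = 1/(-25/6 - 12) = 1/(-97/6) = -6/97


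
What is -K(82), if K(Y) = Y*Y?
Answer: -6724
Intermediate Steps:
K(Y) = Y**2
-K(82) = -1*82**2 = -1*6724 = -6724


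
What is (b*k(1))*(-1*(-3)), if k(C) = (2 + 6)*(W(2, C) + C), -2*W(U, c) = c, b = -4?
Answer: -48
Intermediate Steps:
W(U, c) = -c/2
k(C) = 4*C (k(C) = (2 + 6)*(-C/2 + C) = 8*(C/2) = 4*C)
(b*k(1))*(-1*(-3)) = (-16)*(-1*(-3)) = -4*4*3 = -16*3 = -48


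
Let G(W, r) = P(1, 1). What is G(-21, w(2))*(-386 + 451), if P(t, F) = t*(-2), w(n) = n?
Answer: -130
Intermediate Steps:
P(t, F) = -2*t
G(W, r) = -2 (G(W, r) = -2*1 = -2)
G(-21, w(2))*(-386 + 451) = -2*(-386 + 451) = -2*65 = -130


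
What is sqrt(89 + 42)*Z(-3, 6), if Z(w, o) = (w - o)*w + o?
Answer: 33*sqrt(131) ≈ 377.70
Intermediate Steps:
Z(w, o) = o + w*(w - o) (Z(w, o) = w*(w - o) + o = o + w*(w - o))
sqrt(89 + 42)*Z(-3, 6) = sqrt(89 + 42)*(6 + (-3)**2 - 1*6*(-3)) = sqrt(131)*(6 + 9 + 18) = sqrt(131)*33 = 33*sqrt(131)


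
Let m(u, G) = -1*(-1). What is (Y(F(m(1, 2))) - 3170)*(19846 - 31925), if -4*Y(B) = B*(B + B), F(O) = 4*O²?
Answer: 38387062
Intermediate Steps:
m(u, G) = 1
Y(B) = -B²/2 (Y(B) = -B*(B + B)/4 = -B*2*B/4 = -B²/2)
(Y(F(m(1, 2))) - 3170)*(19846 - 31925) = (-(4*1²)²/2 - 3170)*(19846 - 31925) = (-(4*1)²/2 - 3170)*(-12079) = (-½*4² - 3170)*(-12079) = (-½*16 - 3170)*(-12079) = (-8 - 3170)*(-12079) = -3178*(-12079) = 38387062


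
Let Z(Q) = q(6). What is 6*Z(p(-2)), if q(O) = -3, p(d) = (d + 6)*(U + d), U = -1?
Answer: -18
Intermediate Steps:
p(d) = (-1 + d)*(6 + d) (p(d) = (d + 6)*(-1 + d) = (6 + d)*(-1 + d) = (-1 + d)*(6 + d))
Z(Q) = -3
6*Z(p(-2)) = 6*(-3) = -18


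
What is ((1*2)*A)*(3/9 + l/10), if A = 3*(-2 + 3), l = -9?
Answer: -17/5 ≈ -3.4000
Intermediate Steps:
A = 3 (A = 3*1 = 3)
((1*2)*A)*(3/9 + l/10) = ((1*2)*3)*(3/9 - 9/10) = (2*3)*(3*(⅑) - 9*⅒) = 6*(⅓ - 9/10) = 6*(-17/30) = -17/5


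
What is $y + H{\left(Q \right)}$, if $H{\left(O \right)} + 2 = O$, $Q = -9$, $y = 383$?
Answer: $372$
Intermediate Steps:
$H{\left(O \right)} = -2 + O$
$y + H{\left(Q \right)} = 383 - 11 = 372$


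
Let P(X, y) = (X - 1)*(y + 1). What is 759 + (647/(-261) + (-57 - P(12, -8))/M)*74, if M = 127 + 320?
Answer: 22511689/38889 ≈ 578.87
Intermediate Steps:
M = 447
P(X, y) = (1 + y)*(-1 + X) (P(X, y) = (-1 + X)*(1 + y) = (1 + y)*(-1 + X))
759 + (647/(-261) + (-57 - P(12, -8))/M)*74 = 759 + (647/(-261) + (-57 - (-1 + 12 - 1*(-8) + 12*(-8)))/447)*74 = 759 + (647*(-1/261) + (-57 - (-1 + 12 + 8 - 96))*(1/447))*74 = 759 + (-647/261 + (-57 - 1*(-77))*(1/447))*74 = 759 + (-647/261 + (-57 + 77)*(1/447))*74 = 759 + (-647/261 + 20*(1/447))*74 = 759 + (-647/261 + 20/447)*74 = 759 - 94663/38889*74 = 759 - 7005062/38889 = 22511689/38889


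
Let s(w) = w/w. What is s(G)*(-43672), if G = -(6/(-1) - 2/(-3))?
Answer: -43672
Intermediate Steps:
G = 16/3 (G = -(6*(-1) - 2*(-⅓)) = -(-6 + ⅔) = -1*(-16/3) = 16/3 ≈ 5.3333)
s(w) = 1
s(G)*(-43672) = 1*(-43672) = -43672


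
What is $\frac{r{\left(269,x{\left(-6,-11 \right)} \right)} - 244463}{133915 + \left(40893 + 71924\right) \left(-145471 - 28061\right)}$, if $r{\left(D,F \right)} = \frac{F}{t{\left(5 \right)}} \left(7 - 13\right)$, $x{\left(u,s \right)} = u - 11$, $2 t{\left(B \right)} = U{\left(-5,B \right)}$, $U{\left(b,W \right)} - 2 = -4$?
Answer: $\frac{244565}{19577225729} \approx 1.2492 \cdot 10^{-5}$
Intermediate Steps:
$U{\left(b,W \right)} = -2$ ($U{\left(b,W \right)} = 2 - 4 = -2$)
$t{\left(B \right)} = -1$ ($t{\left(B \right)} = \frac{1}{2} \left(-2\right) = -1$)
$x{\left(u,s \right)} = -11 + u$ ($x{\left(u,s \right)} = u - 11 = -11 + u$)
$r{\left(D,F \right)} = 6 F$ ($r{\left(D,F \right)} = \frac{F}{-1} \left(7 - 13\right) = F \left(-1\right) \left(-6\right) = - F \left(-6\right) = 6 F$)
$\frac{r{\left(269,x{\left(-6,-11 \right)} \right)} - 244463}{133915 + \left(40893 + 71924\right) \left(-145471 - 28061\right)} = \frac{6 \left(-11 - 6\right) - 244463}{133915 + \left(40893 + 71924\right) \left(-145471 - 28061\right)} = \frac{6 \left(-17\right) - 244463}{133915 + 112817 \left(-173532\right)} = \frac{-102 - 244463}{133915 - 19577359644} = - \frac{244565}{-19577225729} = \left(-244565\right) \left(- \frac{1}{19577225729}\right) = \frac{244565}{19577225729}$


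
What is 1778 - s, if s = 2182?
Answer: -404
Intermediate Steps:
1778 - s = 1778 - 1*2182 = 1778 - 2182 = -404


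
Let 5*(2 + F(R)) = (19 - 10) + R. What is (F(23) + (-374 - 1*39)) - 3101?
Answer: -17548/5 ≈ -3509.6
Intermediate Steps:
F(R) = -⅕ + R/5 (F(R) = -2 + ((19 - 10) + R)/5 = -2 + (9 + R)/5 = -2 + (9/5 + R/5) = -⅕ + R/5)
(F(23) + (-374 - 1*39)) - 3101 = ((-⅕ + (⅕)*23) + (-374 - 1*39)) - 3101 = ((-⅕ + 23/5) + (-374 - 39)) - 3101 = (22/5 - 413) - 3101 = -2043/5 - 3101 = -17548/5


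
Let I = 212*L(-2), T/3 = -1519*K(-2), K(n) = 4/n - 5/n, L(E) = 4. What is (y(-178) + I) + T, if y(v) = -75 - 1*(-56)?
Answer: -2899/2 ≈ -1449.5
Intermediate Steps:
y(v) = -19 (y(v) = -75 + 56 = -19)
K(n) = -1/n
T = -4557/2 (T = 3*(-(-1519)/(-2)) = 3*(-(-1519)*(-1)/2) = 3*(-1519*1/2) = 3*(-1519/2) = -4557/2 ≈ -2278.5)
I = 848 (I = 212*4 = 848)
(y(-178) + I) + T = (-19 + 848) - 4557/2 = 829 - 4557/2 = -2899/2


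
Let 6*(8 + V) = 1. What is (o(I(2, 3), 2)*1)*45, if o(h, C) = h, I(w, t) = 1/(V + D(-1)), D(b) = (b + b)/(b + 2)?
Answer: -270/59 ≈ -4.5763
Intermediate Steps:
D(b) = 2*b/(2 + b) (D(b) = (2*b)/(2 + b) = 2*b/(2 + b))
V = -47/6 (V = -8 + (⅙)*1 = -8 + ⅙ = -47/6 ≈ -7.8333)
I(w, t) = -6/59 (I(w, t) = 1/(-47/6 + 2*(-1)/(2 - 1)) = 1/(-47/6 + 2*(-1)/1) = 1/(-47/6 + 2*(-1)*1) = 1/(-47/6 - 2) = 1/(-59/6) = -6/59)
(o(I(2, 3), 2)*1)*45 = -6/59*1*45 = -6/59*45 = -270/59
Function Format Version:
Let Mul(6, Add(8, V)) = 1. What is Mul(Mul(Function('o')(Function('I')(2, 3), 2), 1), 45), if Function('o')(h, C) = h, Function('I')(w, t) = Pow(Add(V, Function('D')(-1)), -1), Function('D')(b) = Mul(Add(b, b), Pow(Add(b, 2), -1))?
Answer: Rational(-270, 59) ≈ -4.5763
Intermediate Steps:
Function('D')(b) = Mul(2, b, Pow(Add(2, b), -1)) (Function('D')(b) = Mul(Mul(2, b), Pow(Add(2, b), -1)) = Mul(2, b, Pow(Add(2, b), -1)))
V = Rational(-47, 6) (V = Add(-8, Mul(Rational(1, 6), 1)) = Add(-8, Rational(1, 6)) = Rational(-47, 6) ≈ -7.8333)
Function('I')(w, t) = Rational(-6, 59) (Function('I')(w, t) = Pow(Add(Rational(-47, 6), Mul(2, -1, Pow(Add(2, -1), -1))), -1) = Pow(Add(Rational(-47, 6), Mul(2, -1, Pow(1, -1))), -1) = Pow(Add(Rational(-47, 6), Mul(2, -1, 1)), -1) = Pow(Add(Rational(-47, 6), -2), -1) = Pow(Rational(-59, 6), -1) = Rational(-6, 59))
Mul(Mul(Function('o')(Function('I')(2, 3), 2), 1), 45) = Mul(Mul(Rational(-6, 59), 1), 45) = Mul(Rational(-6, 59), 45) = Rational(-270, 59)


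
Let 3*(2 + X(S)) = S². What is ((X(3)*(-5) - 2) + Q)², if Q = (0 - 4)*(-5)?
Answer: 169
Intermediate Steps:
Q = 20 (Q = -4*(-5) = 20)
X(S) = -2 + S²/3
((X(3)*(-5) - 2) + Q)² = (((-2 + (⅓)*3²)*(-5) - 2) + 20)² = (((-2 + (⅓)*9)*(-5) - 2) + 20)² = (((-2 + 3)*(-5) - 2) + 20)² = ((1*(-5) - 2) + 20)² = ((-5 - 2) + 20)² = (-7 + 20)² = 13² = 169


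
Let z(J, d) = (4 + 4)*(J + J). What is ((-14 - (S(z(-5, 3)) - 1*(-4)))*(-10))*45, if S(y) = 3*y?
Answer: -99900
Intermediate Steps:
z(J, d) = 16*J (z(J, d) = 8*(2*J) = 16*J)
((-14 - (S(z(-5, 3)) - 1*(-4)))*(-10))*45 = ((-14 - (3*(16*(-5)) - 1*(-4)))*(-10))*45 = ((-14 - (3*(-80) + 4))*(-10))*45 = ((-14 - (-240 + 4))*(-10))*45 = ((-14 - 1*(-236))*(-10))*45 = ((-14 + 236)*(-10))*45 = (222*(-10))*45 = -2220*45 = -99900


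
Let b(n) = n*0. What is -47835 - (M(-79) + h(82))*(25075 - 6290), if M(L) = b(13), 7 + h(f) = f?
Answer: -1456710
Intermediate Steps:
h(f) = -7 + f
b(n) = 0
M(L) = 0
-47835 - (M(-79) + h(82))*(25075 - 6290) = -47835 - (0 + (-7 + 82))*(25075 - 6290) = -47835 - (0 + 75)*18785 = -47835 - 75*18785 = -47835 - 1*1408875 = -47835 - 1408875 = -1456710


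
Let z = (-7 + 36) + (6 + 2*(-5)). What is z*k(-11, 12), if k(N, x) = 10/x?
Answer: 125/6 ≈ 20.833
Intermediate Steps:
z = 25 (z = 29 + (6 - 10) = 29 - 4 = 25)
z*k(-11, 12) = 25*(10/12) = 25*(10*(1/12)) = 25*(⅚) = 125/6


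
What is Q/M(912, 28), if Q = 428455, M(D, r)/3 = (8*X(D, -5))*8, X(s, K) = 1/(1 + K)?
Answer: -428455/48 ≈ -8926.1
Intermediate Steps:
M(D, r) = -48 (M(D, r) = 3*((8/(1 - 5))*8) = 3*((8/(-4))*8) = 3*((8*(-¼))*8) = 3*(-2*8) = 3*(-16) = -48)
Q/M(912, 28) = 428455/(-48) = 428455*(-1/48) = -428455/48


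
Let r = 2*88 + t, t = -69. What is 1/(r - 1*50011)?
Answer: -1/49904 ≈ -2.0038e-5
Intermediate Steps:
r = 107 (r = 2*88 - 69 = 176 - 69 = 107)
1/(r - 1*50011) = 1/(107 - 1*50011) = 1/(107 - 50011) = 1/(-49904) = -1/49904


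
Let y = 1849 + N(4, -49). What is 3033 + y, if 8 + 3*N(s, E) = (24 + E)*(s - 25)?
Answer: 15163/3 ≈ 5054.3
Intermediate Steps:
N(s, E) = -8/3 + (-25 + s)*(24 + E)/3 (N(s, E) = -8/3 + ((24 + E)*(s - 25))/3 = -8/3 + ((24 + E)*(-25 + s))/3 = -8/3 + ((-25 + s)*(24 + E))/3 = -8/3 + (-25 + s)*(24 + E)/3)
y = 6064/3 (y = 1849 + (-608/3 + 8*4 - 25/3*(-49) + (1/3)*(-49)*4) = 1849 + (-608/3 + 32 + 1225/3 - 196/3) = 1849 + 517/3 = 6064/3 ≈ 2021.3)
3033 + y = 3033 + 6064/3 = 15163/3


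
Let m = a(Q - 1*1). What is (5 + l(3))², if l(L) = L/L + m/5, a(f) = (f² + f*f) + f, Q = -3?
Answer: 3364/25 ≈ 134.56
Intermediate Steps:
a(f) = f + 2*f² (a(f) = (f² + f²) + f = 2*f² + f = f + 2*f²)
m = 28 (m = (-3 - 1*1)*(1 + 2*(-3 - 1*1)) = (-3 - 1)*(1 + 2*(-3 - 1)) = -4*(1 + 2*(-4)) = -4*(1 - 8) = -4*(-7) = 28)
l(L) = 33/5 (l(L) = L/L + 28/5 = 1 + 28*(⅕) = 1 + 28/5 = 33/5)
(5 + l(3))² = (5 + 33/5)² = (58/5)² = 3364/25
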